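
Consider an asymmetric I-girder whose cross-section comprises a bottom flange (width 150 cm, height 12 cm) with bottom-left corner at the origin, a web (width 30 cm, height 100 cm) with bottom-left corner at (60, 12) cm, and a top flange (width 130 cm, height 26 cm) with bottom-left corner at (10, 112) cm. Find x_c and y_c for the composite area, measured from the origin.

bottom flange: A = 150 × 12 = 1800.00, centroid at (75.00, 6.00).
web: A = 30 × 100 = 3000.00, centroid at (75.00, 62.00).
top flange: A = 130 × 26 = 3380.00, centroid at (75.00, 125.00).
ΣA = 8180.00 cm², ΣAx_c = 613500.00 cm³, ΣAy_c = 619300.00 cm³.
x_c = 613500.00/8180.00 = 75.00 cm; y_c = 619300.00/8180.00 = 75.71 cm.

x_c = 75.00 cm, y_c = 75.71 cm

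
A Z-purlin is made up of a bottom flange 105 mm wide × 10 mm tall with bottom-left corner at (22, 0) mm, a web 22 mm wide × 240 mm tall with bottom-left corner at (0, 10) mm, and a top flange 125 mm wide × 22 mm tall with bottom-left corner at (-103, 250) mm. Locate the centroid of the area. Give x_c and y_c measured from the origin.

bottom flange: A = 105 × 10 = 1050.00, centroid at (74.50, 5.00).
web: A = 22 × 240 = 5280.00, centroid at (11.00, 130.00).
top flange: A = 125 × 22 = 2750.00, centroid at (-40.50, 261.00).
ΣA = 9080.00 mm²
ΣAx_c = (1050.00)(74.50) + (5280.00)(11.00) + (2750.00)(-40.50) = 24930.00 mm³
ΣAy_c = (1050.00)(5.00) + (5280.00)(130.00) + (2750.00)(261.00) = 1409400.00 mm³
x_c = 24930.00 / 9080.00 = 2.75 mm
y_c = 1409400.00 / 9080.00 = 155.22 mm

x_c = 2.75 mm, y_c = 155.22 mm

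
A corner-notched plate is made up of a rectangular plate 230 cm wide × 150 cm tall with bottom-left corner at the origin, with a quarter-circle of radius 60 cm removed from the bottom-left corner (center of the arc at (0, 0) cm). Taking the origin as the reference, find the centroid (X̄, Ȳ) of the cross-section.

plate: A = 230 × 150 = 34500.00, centroid at (115.00, 75.00).
removed quarter-circle: A = −¼π·60² = -2827.43, centroid at (25.46, 25.46).
ΣA = 31672.57 cm²
ΣAX̄ = (34500.00)(115.00) + (-2827.43)(25.46) = 3895500.00 cm³
ΣAȲ = (34500.00)(75.00) + (-2827.43)(25.46) = 2515500.00 cm³
X̄ = 3895500.00 / 31672.57 = 122.99 cm
Ȳ = 2515500.00 / 31672.57 = 79.42 cm

X̄ = 122.99 cm, Ȳ = 79.42 cm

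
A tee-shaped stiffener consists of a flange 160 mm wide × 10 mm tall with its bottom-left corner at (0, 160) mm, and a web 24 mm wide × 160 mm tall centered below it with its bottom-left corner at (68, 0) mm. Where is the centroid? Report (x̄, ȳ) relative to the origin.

Part | A | x̄ᵢ | ȳᵢ | A·x̄ᵢ | A·ȳᵢ
web | 3840.00 | 80.00 | 80.00 | 307200.00 | 307200.00
flange | 1600.00 | 80.00 | 165.00 | 128000.00 | 264000.00
Σ | 5440.00 |  |  | 435200.00 | 571200.00
x̄ = 435200.00 / 5440.00 = 80.00 mm
ȳ = 571200.00 / 5440.00 = 105.00 mm

x̄ = 80.00 mm, ȳ = 105.00 mm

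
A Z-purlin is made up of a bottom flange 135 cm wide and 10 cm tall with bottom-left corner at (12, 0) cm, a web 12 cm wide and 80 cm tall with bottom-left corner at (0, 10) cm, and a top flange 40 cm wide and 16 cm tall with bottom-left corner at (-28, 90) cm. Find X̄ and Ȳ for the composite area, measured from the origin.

bottom flange: A = 135 × 10 = 1350.00, centroid at (79.50, 5.00).
web: A = 12 × 80 = 960.00, centroid at (6.00, 50.00).
top flange: A = 40 × 16 = 640.00, centroid at (-8.00, 98.00).
ΣA = 2950.00 cm², ΣAX̄ = 107965.00 cm³, ΣAȲ = 117470.00 cm³.
X̄ = 107965.00/2950.00 = 36.60 cm; Ȳ = 117470.00/2950.00 = 39.82 cm.

X̄ = 36.60 cm, Ȳ = 39.82 cm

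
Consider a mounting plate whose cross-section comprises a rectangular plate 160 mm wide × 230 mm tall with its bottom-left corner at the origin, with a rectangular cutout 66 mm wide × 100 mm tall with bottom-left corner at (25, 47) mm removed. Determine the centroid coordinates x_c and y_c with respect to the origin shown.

plate: A = 160 × 230 = 36800.00, centroid at (80.00, 115.00).
hole: A = −(66 × 100) = -6600.00, centroid at (58.00, 97.00).
ΣA = 30200.00 mm², ΣAx_c = 2561200.00 mm³, ΣAy_c = 3591800.00 mm³.
x_c = 2561200.00/30200.00 = 84.81 mm; y_c = 3591800.00/30200.00 = 118.93 mm.

x_c = 84.81 mm, y_c = 118.93 mm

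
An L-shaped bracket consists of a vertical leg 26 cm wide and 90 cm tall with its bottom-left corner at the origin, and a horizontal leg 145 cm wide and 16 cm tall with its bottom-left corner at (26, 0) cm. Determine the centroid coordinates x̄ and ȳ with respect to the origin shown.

x̄ = 55.57 cm, ȳ = 26.58 cm

Part | A | x̄ᵢ | ȳᵢ | A·x̄ᵢ | A·ȳᵢ
vertical leg | 2340.00 | 13.00 | 45.00 | 30420.00 | 105300.00
horizontal leg | 2320.00 | 98.50 | 8.00 | 228520.00 | 18560.00
Σ | 4660.00 |  |  | 258940.00 | 123860.00
x̄ = 258940.00 / 4660.00 = 55.57 cm
ȳ = 123860.00 / 4660.00 = 26.58 cm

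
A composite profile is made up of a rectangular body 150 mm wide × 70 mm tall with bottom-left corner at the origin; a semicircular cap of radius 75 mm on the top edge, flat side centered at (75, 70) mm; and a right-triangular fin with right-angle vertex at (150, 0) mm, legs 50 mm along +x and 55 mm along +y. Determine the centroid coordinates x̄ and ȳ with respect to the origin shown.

Part | A | x̄ᵢ | ȳᵢ | A·x̄ᵢ | A·ȳᵢ
rectangular body | 10500.00 | 75.00 | 35.00 | 787500.00 | 367500.00
semicircular top | 8835.73 | 75.00 | 101.83 | 662679.70 | 899751.05
triangular fin | 1375.00 | 166.67 | 18.33 | 229166.67 | 25208.33
Σ | 20710.73 |  |  | 1679346.37 | 1292459.39
x̄ = 1679346.37 / 20710.73 = 81.09 mm
ȳ = 1292459.39 / 20710.73 = 62.41 mm

x̄ = 81.09 mm, ȳ = 62.41 mm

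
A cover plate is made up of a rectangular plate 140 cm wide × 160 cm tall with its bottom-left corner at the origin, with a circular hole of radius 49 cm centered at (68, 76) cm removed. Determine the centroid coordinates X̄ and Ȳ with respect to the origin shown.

X̄ = 71.02 cm, Ȳ = 82.03 cm

plate: A = 140 × 160 = 22400.00, centroid at (70.00, 80.00).
hole: A = −π·49² = -7542.96, centroid at (68.00, 76.00).
ΣA = 14857.04 cm²
ΣAX̄ = (22400.00)(70.00) + (-7542.96)(68.00) = 1055078.45 cm³
ΣAȲ = (22400.00)(80.00) + (-7542.96)(76.00) = 1218734.74 cm³
X̄ = 1055078.45 / 14857.04 = 71.02 cm
Ȳ = 1218734.74 / 14857.04 = 82.03 cm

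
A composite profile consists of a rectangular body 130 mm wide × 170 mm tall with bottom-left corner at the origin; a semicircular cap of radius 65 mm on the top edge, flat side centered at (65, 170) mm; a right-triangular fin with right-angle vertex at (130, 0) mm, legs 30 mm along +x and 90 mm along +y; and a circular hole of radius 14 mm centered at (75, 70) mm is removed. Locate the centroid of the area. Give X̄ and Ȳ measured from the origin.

rectangular body: A = 130 × 170 = 22100.00, centroid at (65.00, 85.00).
semicircular top: A = ½π·65² = 6636.61, centroid at (65.00, 197.59).
triangular fin: A = ½·30·90 = 1350.00, centroid at (140.00, 30.00).
hole: A = −π·14² = -615.75, centroid at (75.00, 70.00).
ΣA = 29470.86 mm²
ΣAX̄ = (22100.00)(65.00) + (6636.61)(65.00) + (1350.00)(140.00) + (-615.75)(75.00) = 2010698.53 mm³
ΣAȲ = (22100.00)(85.00) + (6636.61)(197.59) + (1350.00)(30.00) + (-615.75)(70.00) = 3187205.14 mm³
X̄ = 2010698.53 / 29470.86 = 68.23 mm
Ȳ = 3187205.14 / 29470.86 = 108.15 mm

X̄ = 68.23 mm, Ȳ = 108.15 mm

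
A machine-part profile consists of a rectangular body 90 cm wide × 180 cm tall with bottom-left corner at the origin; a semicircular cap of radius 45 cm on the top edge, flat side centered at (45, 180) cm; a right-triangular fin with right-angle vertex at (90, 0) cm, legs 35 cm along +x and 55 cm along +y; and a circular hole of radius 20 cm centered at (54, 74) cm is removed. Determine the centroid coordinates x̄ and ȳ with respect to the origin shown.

Part | A | x̄ᵢ | ȳᵢ | A·x̄ᵢ | A·ȳᵢ
rectangular body | 16200.00 | 45.00 | 90.00 | 729000.00 | 1458000.00
semicircular top | 3180.86 | 45.00 | 199.10 | 143138.82 | 633305.26
triangular fin | 962.50 | 101.67 | 18.33 | 97854.17 | 17645.83
hole | -1256.64 | 54.00 | 74.00 | -67858.40 | -92991.14
Σ | 19086.73 |  |  | 902134.58 | 2015959.95
x̄ = 902134.58 / 19086.73 = 47.27 cm
ȳ = 2015959.95 / 19086.73 = 105.62 cm

x̄ = 47.27 cm, ȳ = 105.62 cm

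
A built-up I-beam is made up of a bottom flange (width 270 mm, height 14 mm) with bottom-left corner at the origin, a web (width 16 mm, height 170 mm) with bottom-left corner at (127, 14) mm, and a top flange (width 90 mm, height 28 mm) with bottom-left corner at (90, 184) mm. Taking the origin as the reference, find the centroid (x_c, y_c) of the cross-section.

x_c = 135.00 mm, y_c = 88.10 mm

bottom flange: A = 270 × 14 = 3780.00, centroid at (135.00, 7.00).
web: A = 16 × 170 = 2720.00, centroid at (135.00, 99.00).
top flange: A = 90 × 28 = 2520.00, centroid at (135.00, 198.00).
ΣA = 9020.00 mm²
ΣAx_c = (3780.00)(135.00) + (2720.00)(135.00) + (2520.00)(135.00) = 1217700.00 mm³
ΣAy_c = (3780.00)(7.00) + (2720.00)(99.00) + (2520.00)(198.00) = 794700.00 mm³
x_c = 1217700.00 / 9020.00 = 135.00 mm
y_c = 794700.00 / 9020.00 = 88.10 mm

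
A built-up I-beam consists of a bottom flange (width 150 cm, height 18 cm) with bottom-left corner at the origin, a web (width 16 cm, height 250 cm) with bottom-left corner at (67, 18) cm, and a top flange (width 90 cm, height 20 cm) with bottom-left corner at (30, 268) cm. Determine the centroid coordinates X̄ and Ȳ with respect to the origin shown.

bottom flange: A = 150 × 18 = 2700.00, centroid at (75.00, 9.00).
web: A = 16 × 250 = 4000.00, centroid at (75.00, 143.00).
top flange: A = 90 × 20 = 1800.00, centroid at (75.00, 278.00).
ΣA = 8500.00 cm²
ΣAX̄ = (2700.00)(75.00) + (4000.00)(75.00) + (1800.00)(75.00) = 637500.00 cm³
ΣAȲ = (2700.00)(9.00) + (4000.00)(143.00) + (1800.00)(278.00) = 1096700.00 cm³
X̄ = 637500.00 / 8500.00 = 75.00 cm
Ȳ = 1096700.00 / 8500.00 = 129.02 cm

X̄ = 75.00 cm, Ȳ = 129.02 cm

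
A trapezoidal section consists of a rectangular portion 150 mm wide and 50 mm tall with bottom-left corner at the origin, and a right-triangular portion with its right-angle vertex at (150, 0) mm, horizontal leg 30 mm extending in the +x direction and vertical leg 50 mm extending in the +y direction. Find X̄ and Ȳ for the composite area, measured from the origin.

X̄ = 82.73 mm, Ȳ = 24.24 mm

rectangular portion: A = 150 × 50 = 7500.00, centroid at (75.00, 25.00).
triangular portion: A = ½·30·50 = 750.00, centroid at (160.00, 16.67).
ΣA = 8250.00 mm², ΣAX̄ = 682500.00 mm³, ΣAȲ = 200000.00 mm³.
X̄ = 682500.00/8250.00 = 82.73 mm; Ȳ = 200000.00/8250.00 = 24.24 mm.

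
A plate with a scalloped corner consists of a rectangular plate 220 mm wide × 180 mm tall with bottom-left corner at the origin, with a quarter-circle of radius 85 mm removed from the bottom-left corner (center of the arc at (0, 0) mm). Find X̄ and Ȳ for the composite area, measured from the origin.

plate: A = 220 × 180 = 39600.00, centroid at (110.00, 90.00).
removed quarter-circle: A = −¼π·85² = -5674.50, centroid at (36.08, 36.08).
ΣA = 33925.50 mm²
ΣAX̄ = (39600.00)(110.00) + (-5674.50)(36.08) = 4151291.67 mm³
ΣAȲ = (39600.00)(90.00) + (-5674.50)(36.08) = 3359291.67 mm³
X̄ = 4151291.67 / 33925.50 = 122.36 mm
Ȳ = 3359291.67 / 33925.50 = 99.02 mm

X̄ = 122.36 mm, Ȳ = 99.02 mm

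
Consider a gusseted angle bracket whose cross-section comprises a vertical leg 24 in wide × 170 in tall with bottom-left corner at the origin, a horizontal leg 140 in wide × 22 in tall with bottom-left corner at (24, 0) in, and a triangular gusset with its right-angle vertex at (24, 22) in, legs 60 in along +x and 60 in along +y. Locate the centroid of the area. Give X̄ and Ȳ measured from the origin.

vertical leg: A = 24 × 170 = 4080.00, centroid at (12.00, 85.00).
horizontal leg: A = 140 × 22 = 3080.00, centroid at (94.00, 11.00).
gusset: A = ½·60·60 = 1800.00, centroid at (44.00, 42.00).
ΣA = 8960.00 in², ΣAX̄ = 417680.00 in³, ΣAȲ = 456280.00 in³.
X̄ = 417680.00/8960.00 = 46.62 in; Ȳ = 456280.00/8960.00 = 50.92 in.

X̄ = 46.62 in, Ȳ = 50.92 in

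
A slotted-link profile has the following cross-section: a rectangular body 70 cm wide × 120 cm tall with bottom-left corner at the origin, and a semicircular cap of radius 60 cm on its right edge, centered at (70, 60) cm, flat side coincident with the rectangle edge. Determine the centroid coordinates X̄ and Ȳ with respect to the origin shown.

X̄ = 59.33 cm, Ȳ = 60.00 cm

rectangular body: A = 70 × 120 = 8400.00, centroid at (35.00, 60.00).
semicircular end: A = ½π·60² = 5654.87, centroid at (95.46, 60.00).
ΣA = 14054.87 cm²
ΣAX̄ = (8400.00)(35.00) + (5654.87)(95.46) = 833840.67 cm³
ΣAȲ = (8400.00)(60.00) + (5654.87)(60.00) = 843292.01 cm³
X̄ = 833840.67 / 14054.87 = 59.33 cm
Ȳ = 843292.01 / 14054.87 = 60.00 cm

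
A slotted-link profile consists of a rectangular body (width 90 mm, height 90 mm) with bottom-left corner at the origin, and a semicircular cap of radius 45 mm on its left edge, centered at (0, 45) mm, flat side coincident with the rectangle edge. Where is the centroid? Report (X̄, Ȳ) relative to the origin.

rectangular body: A = 90 × 90 = 8100.00, centroid at (45.00, 45.00).
semicircular end: A = ½π·45² = 3180.86, centroid at (-19.10, 45.00).
ΣA = 11280.86 mm², ΣAX̄ = 303750.00 mm³, ΣAȲ = 507638.82 mm³.
X̄ = 303750.00/11280.86 = 26.93 mm; Ȳ = 507638.82/11280.86 = 45.00 mm.

X̄ = 26.93 mm, Ȳ = 45.00 mm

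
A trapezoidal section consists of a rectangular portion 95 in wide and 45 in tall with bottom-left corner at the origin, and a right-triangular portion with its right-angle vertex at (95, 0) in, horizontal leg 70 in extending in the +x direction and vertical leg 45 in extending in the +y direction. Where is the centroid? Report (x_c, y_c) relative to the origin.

x_c = 66.57 in, y_c = 20.48 in

rectangular portion: A = 95 × 45 = 4275.00, centroid at (47.50, 22.50).
triangular portion: A = ½·70·45 = 1575.00, centroid at (118.33, 15.00).
ΣA = 5850.00 in², ΣAx_c = 389437.50 in³, ΣAy_c = 119812.50 in³.
x_c = 389437.50/5850.00 = 66.57 in; y_c = 119812.50/5850.00 = 20.48 in.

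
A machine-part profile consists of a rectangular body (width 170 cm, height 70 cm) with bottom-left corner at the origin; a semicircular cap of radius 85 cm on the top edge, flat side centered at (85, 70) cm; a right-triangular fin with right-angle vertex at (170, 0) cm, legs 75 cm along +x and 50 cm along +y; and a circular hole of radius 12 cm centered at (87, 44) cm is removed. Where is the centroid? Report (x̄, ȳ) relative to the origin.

x̄ = 93.32 cm, ȳ = 66.14 cm

rectangular body: A = 170 × 70 = 11900.00, centroid at (85.00, 35.00).
semicircular top: A = ½π·85² = 11349.00, centroid at (85.00, 106.08).
triangular fin: A = ½·75·50 = 1875.00, centroid at (195.00, 16.67).
hole: A = −π·12² = -452.39, centroid at (87.00, 44.00).
ΣA = 24671.61 cm²
ΣAx̄ = (11900.00)(85.00) + (11349.00)(85.00) + (1875.00)(195.00) + (-452.39)(87.00) = 2302432.42 cm³
ΣAȳ = (11900.00)(35.00) + (11349.00)(106.08) + (1875.00)(16.67) + (-452.39)(44.00) = 1631691.78 cm³
x̄ = 2302432.42 / 24671.61 = 93.32 cm
ȳ = 1631691.78 / 24671.61 = 66.14 cm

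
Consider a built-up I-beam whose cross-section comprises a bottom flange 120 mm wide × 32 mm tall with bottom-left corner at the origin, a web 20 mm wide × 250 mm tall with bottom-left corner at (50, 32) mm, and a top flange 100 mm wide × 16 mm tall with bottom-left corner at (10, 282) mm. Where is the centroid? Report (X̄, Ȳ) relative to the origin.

X̄ = 60.00 mm, Ȳ = 125.52 mm

bottom flange: A = 120 × 32 = 3840.00, centroid at (60.00, 16.00).
web: A = 20 × 250 = 5000.00, centroid at (60.00, 157.00).
top flange: A = 100 × 16 = 1600.00, centroid at (60.00, 290.00).
ΣA = 10440.00 mm²
ΣAX̄ = (3840.00)(60.00) + (5000.00)(60.00) + (1600.00)(60.00) = 626400.00 mm³
ΣAȲ = (3840.00)(16.00) + (5000.00)(157.00) + (1600.00)(290.00) = 1310440.00 mm³
X̄ = 626400.00 / 10440.00 = 60.00 mm
Ȳ = 1310440.00 / 10440.00 = 125.52 mm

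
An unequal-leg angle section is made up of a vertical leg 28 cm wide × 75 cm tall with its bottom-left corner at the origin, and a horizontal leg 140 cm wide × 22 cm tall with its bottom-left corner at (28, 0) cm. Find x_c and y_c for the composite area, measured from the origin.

x_c = 63.95 cm, y_c = 21.74 cm

Part | A | x̄ᵢ | ȳᵢ | A·x̄ᵢ | A·ȳᵢ
vertical leg | 2100.00 | 14.00 | 37.50 | 29400.00 | 78750.00
horizontal leg | 3080.00 | 98.00 | 11.00 | 301840.00 | 33880.00
Σ | 5180.00 |  |  | 331240.00 | 112630.00
x_c = 331240.00 / 5180.00 = 63.95 cm
y_c = 112630.00 / 5180.00 = 21.74 cm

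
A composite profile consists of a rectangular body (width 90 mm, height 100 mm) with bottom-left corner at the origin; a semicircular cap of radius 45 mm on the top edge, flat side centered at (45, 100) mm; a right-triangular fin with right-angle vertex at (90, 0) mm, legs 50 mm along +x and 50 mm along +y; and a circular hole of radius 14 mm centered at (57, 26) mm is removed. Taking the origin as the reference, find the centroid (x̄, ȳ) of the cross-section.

rectangular body: A = 90 × 100 = 9000.00, centroid at (45.00, 50.00).
semicircular top: A = ½π·45² = 3180.86, centroid at (45.00, 119.10).
triangular fin: A = ½·50·50 = 1250.00, centroid at (106.67, 16.67).
hole: A = −π·14² = -615.75, centroid at (57.00, 26.00).
ΣA = 12815.11 mm²
ΣAx̄ = (9000.00)(45.00) + (3180.86)(45.00) + (1250.00)(106.67) + (-615.75)(57.00) = 646374.28 mm³
ΣAȳ = (9000.00)(50.00) + (3180.86)(119.10) + (1250.00)(16.67) + (-615.75)(26.00) = 833660.03 mm³
x̄ = 646374.28 / 12815.11 = 50.44 mm
ȳ = 833660.03 / 12815.11 = 65.05 mm

x̄ = 50.44 mm, ȳ = 65.05 mm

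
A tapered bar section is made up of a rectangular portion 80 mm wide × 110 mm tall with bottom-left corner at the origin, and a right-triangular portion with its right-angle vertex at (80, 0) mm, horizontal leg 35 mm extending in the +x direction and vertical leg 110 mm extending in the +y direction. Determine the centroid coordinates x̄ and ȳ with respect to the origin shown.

x̄ = 49.27 mm, ȳ = 51.71 mm

rectangular portion: A = 80 × 110 = 8800.00, centroid at (40.00, 55.00).
triangular portion: A = ½·35·110 = 1925.00, centroid at (91.67, 36.67).
ΣA = 10725.00 mm², ΣAx̄ = 528458.33 mm³, ΣAȳ = 554583.33 mm³.
x̄ = 528458.33/10725.00 = 49.27 mm; ȳ = 554583.33/10725.00 = 51.71 mm.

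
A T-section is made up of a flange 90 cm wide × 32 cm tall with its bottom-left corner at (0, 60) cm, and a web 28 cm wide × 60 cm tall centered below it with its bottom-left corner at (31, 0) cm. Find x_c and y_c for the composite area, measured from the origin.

x_c = 45.00 cm, y_c = 59.05 cm

Part | A | x̄ᵢ | ȳᵢ | A·x̄ᵢ | A·ȳᵢ
web | 1680.00 | 45.00 | 30.00 | 75600.00 | 50400.00
flange | 2880.00 | 45.00 | 76.00 | 129600.00 | 218880.00
Σ | 4560.00 |  |  | 205200.00 | 269280.00
x_c = 205200.00 / 4560.00 = 45.00 cm
y_c = 269280.00 / 4560.00 = 59.05 cm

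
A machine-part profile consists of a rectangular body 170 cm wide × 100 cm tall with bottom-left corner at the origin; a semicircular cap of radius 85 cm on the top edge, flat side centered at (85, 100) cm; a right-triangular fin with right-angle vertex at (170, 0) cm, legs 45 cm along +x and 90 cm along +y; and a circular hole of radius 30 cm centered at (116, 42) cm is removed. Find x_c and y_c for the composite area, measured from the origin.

x_c = 89.17 cm, y_c = 84.81 cm

Part | A | x̄ᵢ | ȳᵢ | A·x̄ᵢ | A·ȳᵢ
rectangular body | 17000.00 | 85.00 | 50.00 | 1445000.00 | 850000.00
semicircular top | 11349.00 | 85.00 | 136.08 | 964665.29 | 1544317.01
triangular fin | 2025.00 | 185.00 | 30.00 | 374625.00 | 60750.00
hole | -2827.43 | 116.00 | 42.00 | -327982.27 | -118752.20
Σ | 27546.57 |  |  | 2456308.02 | 2336314.81
x_c = 2456308.02 / 27546.57 = 89.17 cm
y_c = 2336314.81 / 27546.57 = 84.81 cm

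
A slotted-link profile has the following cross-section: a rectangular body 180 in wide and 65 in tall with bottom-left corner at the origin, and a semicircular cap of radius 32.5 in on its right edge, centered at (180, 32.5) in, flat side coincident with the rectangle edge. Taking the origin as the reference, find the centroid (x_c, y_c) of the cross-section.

Part | A | x̄ᵢ | ȳᵢ | A·x̄ᵢ | A·ȳᵢ
rectangular body | 11700.00 | 90.00 | 32.50 | 1053000.00 | 380250.00
semicircular end | 1659.15 | 193.79 | 32.50 | 321533.07 | 53922.49
Σ | 13359.15 |  |  | 1374533.07 | 434172.49
x_c = 1374533.07 / 13359.15 = 102.89 in
y_c = 434172.49 / 13359.15 = 32.50 in

x_c = 102.89 in, y_c = 32.50 in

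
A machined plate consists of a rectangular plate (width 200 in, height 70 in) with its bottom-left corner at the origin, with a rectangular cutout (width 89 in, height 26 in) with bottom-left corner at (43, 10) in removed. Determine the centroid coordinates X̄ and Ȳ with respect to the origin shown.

plate: A = 200 × 70 = 14000.00, centroid at (100.00, 35.00).
hole: A = −(89 × 26) = -2314.00, centroid at (87.50, 23.00).
ΣA = 11686.00 in², ΣAX̄ = 1197525.00 in³, ΣAȲ = 436778.00 in³.
X̄ = 1197525.00/11686.00 = 102.48 in; Ȳ = 436778.00/11686.00 = 37.38 in.

X̄ = 102.48 in, Ȳ = 37.38 in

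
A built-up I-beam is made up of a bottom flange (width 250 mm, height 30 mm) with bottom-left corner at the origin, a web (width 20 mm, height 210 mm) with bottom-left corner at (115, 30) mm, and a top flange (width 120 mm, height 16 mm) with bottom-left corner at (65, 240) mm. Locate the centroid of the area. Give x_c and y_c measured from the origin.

x_c = 125.00 mm, y_c = 84.85 mm

Part | A | x̄ᵢ | ȳᵢ | A·x̄ᵢ | A·ȳᵢ
bottom flange | 7500.00 | 125.00 | 15.00 | 937500.00 | 112500.00
web | 4200.00 | 125.00 | 135.00 | 525000.00 | 567000.00
top flange | 1920.00 | 125.00 | 248.00 | 240000.00 | 476160.00
Σ | 13620.00 |  |  | 1702500.00 | 1155660.00
x_c = 1702500.00 / 13620.00 = 125.00 mm
y_c = 1155660.00 / 13620.00 = 84.85 mm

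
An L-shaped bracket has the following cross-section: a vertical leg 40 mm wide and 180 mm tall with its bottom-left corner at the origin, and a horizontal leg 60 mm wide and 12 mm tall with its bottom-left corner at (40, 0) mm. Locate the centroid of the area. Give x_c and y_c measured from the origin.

vertical leg: A = 40 × 180 = 7200.00, centroid at (20.00, 90.00).
horizontal leg: A = 60 × 12 = 720.00, centroid at (70.00, 6.00).
ΣA = 7920.00 mm²
ΣAx_c = (7200.00)(20.00) + (720.00)(70.00) = 194400.00 mm³
ΣAy_c = (7200.00)(90.00) + (720.00)(6.00) = 652320.00 mm³
x_c = 194400.00 / 7920.00 = 24.55 mm
y_c = 652320.00 / 7920.00 = 82.36 mm

x_c = 24.55 mm, y_c = 82.36 mm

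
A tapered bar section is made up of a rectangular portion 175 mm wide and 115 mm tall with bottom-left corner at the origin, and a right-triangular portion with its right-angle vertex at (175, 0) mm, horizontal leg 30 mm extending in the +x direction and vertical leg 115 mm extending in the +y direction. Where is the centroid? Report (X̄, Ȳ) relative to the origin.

rectangular portion: A = 175 × 115 = 20125.00, centroid at (87.50, 57.50).
triangular portion: A = ½·30·115 = 1725.00, centroid at (185.00, 38.33).
ΣA = 21850.00 mm²
ΣAX̄ = (20125.00)(87.50) + (1725.00)(185.00) = 2080062.50 mm³
ΣAȲ = (20125.00)(57.50) + (1725.00)(38.33) = 1223312.50 mm³
X̄ = 2080062.50 / 21850.00 = 95.20 mm
Ȳ = 1223312.50 / 21850.00 = 55.99 mm

X̄ = 95.20 mm, Ȳ = 55.99 mm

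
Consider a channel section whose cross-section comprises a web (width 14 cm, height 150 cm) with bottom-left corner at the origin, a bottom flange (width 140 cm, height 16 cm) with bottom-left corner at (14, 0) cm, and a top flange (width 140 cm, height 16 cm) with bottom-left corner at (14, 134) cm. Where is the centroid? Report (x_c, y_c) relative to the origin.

x_c = 59.43 cm, y_c = 75.00 cm

web: A = 14 × 150 = 2100.00, centroid at (7.00, 75.00).
bottom flange: A = 140 × 16 = 2240.00, centroid at (84.00, 8.00).
top flange: A = 140 × 16 = 2240.00, centroid at (84.00, 142.00).
ΣA = 6580.00 cm², ΣAx_c = 391020.00 cm³, ΣAy_c = 493500.00 cm³.
x_c = 391020.00/6580.00 = 59.43 cm; y_c = 493500.00/6580.00 = 75.00 cm.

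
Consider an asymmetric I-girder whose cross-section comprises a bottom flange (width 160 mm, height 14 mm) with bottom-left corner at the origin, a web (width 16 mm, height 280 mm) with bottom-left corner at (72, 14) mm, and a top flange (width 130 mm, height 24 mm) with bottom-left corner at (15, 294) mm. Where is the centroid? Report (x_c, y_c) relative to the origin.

bottom flange: A = 160 × 14 = 2240.00, centroid at (80.00, 7.00).
web: A = 16 × 280 = 4480.00, centroid at (80.00, 154.00).
top flange: A = 130 × 24 = 3120.00, centroid at (80.00, 306.00).
ΣA = 9840.00 mm²
ΣAx_c = (2240.00)(80.00) + (4480.00)(80.00) + (3120.00)(80.00) = 787200.00 mm³
ΣAy_c = (2240.00)(7.00) + (4480.00)(154.00) + (3120.00)(306.00) = 1660320.00 mm³
x_c = 787200.00 / 9840.00 = 80.00 mm
y_c = 1660320.00 / 9840.00 = 168.73 mm

x_c = 80.00 mm, y_c = 168.73 mm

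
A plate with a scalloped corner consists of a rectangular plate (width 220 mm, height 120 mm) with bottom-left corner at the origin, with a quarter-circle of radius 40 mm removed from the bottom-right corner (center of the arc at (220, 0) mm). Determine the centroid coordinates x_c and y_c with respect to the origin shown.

x_c = 105.35 mm, y_c = 62.15 mm

plate: A = 220 × 120 = 26400.00, centroid at (110.00, 60.00).
removed quarter-circle: A = −¼π·40² = -1256.64, centroid at (203.02, 16.98).
ΣA = 25143.36 mm², ΣAx_c = 2648873.18 mm³, ΣAy_c = 1562666.67 mm³.
x_c = 2648873.18/25143.36 = 105.35 mm; y_c = 1562666.67/25143.36 = 62.15 mm.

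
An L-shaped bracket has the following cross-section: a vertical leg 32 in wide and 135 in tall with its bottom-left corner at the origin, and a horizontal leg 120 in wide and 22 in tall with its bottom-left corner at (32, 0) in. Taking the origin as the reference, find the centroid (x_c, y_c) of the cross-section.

x_c = 44.83 in, y_c = 46.07 in

vertical leg: A = 32 × 135 = 4320.00, centroid at (16.00, 67.50).
horizontal leg: A = 120 × 22 = 2640.00, centroid at (92.00, 11.00).
ΣA = 6960.00 in²
ΣAx_c = (4320.00)(16.00) + (2640.00)(92.00) = 312000.00 in³
ΣAy_c = (4320.00)(67.50) + (2640.00)(11.00) = 320640.00 in³
x_c = 312000.00 / 6960.00 = 44.83 in
y_c = 320640.00 / 6960.00 = 46.07 in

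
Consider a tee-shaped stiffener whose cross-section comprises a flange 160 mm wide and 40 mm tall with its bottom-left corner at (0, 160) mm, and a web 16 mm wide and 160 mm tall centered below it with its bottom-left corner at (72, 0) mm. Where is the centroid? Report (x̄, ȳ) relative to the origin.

x̄ = 80.00 mm, ȳ = 151.43 mm

web: A = 16 × 160 = 2560.00, centroid at (80.00, 80.00).
flange: A = 160 × 40 = 6400.00, centroid at (80.00, 180.00).
ΣA = 8960.00 mm², ΣAx̄ = 716800.00 mm³, ΣAȳ = 1356800.00 mm³.
x̄ = 716800.00/8960.00 = 80.00 mm; ȳ = 1356800.00/8960.00 = 151.43 mm.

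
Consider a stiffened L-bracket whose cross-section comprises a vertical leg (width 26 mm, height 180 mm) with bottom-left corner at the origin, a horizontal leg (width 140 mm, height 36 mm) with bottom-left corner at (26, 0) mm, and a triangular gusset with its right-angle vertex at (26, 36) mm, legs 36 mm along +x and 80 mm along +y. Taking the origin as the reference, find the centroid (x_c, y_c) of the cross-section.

vertical leg: A = 26 × 180 = 4680.00, centroid at (13.00, 90.00).
horizontal leg: A = 140 × 36 = 5040.00, centroid at (96.00, 18.00).
gusset: A = ½·36·80 = 1440.00, centroid at (38.00, 62.67).
ΣA = 11160.00 mm²
ΣAx_c = (4680.00)(13.00) + (5040.00)(96.00) + (1440.00)(38.00) = 599400.00 mm³
ΣAy_c = (4680.00)(90.00) + (5040.00)(18.00) + (1440.00)(62.67) = 602160.00 mm³
x_c = 599400.00 / 11160.00 = 53.71 mm
y_c = 602160.00 / 11160.00 = 53.96 mm

x_c = 53.71 mm, y_c = 53.96 mm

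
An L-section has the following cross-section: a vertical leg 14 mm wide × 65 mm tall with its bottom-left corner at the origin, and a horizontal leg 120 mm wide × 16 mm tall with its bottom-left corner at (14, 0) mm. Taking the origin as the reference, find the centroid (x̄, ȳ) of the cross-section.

Part | A | x̄ᵢ | ȳᵢ | A·x̄ᵢ | A·ȳᵢ
vertical leg | 910.00 | 7.00 | 32.50 | 6370.00 | 29575.00
horizontal leg | 1920.00 | 74.00 | 8.00 | 142080.00 | 15360.00
Σ | 2830.00 |  |  | 148450.00 | 44935.00
x̄ = 148450.00 / 2830.00 = 52.46 mm
ȳ = 44935.00 / 2830.00 = 15.88 mm

x̄ = 52.46 mm, ȳ = 15.88 mm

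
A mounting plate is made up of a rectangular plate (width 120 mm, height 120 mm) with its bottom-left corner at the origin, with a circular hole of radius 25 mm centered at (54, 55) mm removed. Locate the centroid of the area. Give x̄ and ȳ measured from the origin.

Part | A | x̄ᵢ | ȳᵢ | A·x̄ᵢ | A·ȳᵢ
plate | 14400.00 | 60.00 | 60.00 | 864000.00 | 864000.00
hole | -1963.50 | 54.00 | 55.00 | -106028.75 | -107992.25
Σ | 12436.50 |  |  | 757971.25 | 756007.75
x̄ = 757971.25 / 12436.50 = 60.95 mm
ȳ = 756007.75 / 12436.50 = 60.79 mm

x̄ = 60.95 mm, ȳ = 60.79 mm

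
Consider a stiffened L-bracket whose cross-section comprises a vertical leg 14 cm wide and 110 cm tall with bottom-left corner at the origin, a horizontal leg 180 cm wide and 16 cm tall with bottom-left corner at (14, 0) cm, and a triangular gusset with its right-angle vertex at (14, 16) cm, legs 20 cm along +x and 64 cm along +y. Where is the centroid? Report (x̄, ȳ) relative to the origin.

x̄ = 63.94 cm, ȳ = 26.01 cm

vertical leg: A = 14 × 110 = 1540.00, centroid at (7.00, 55.00).
horizontal leg: A = 180 × 16 = 2880.00, centroid at (104.00, 8.00).
gusset: A = ½·20·64 = 640.00, centroid at (20.67, 37.33).
ΣA = 5060.00 cm²
ΣAx̄ = (1540.00)(7.00) + (2880.00)(104.00) + (640.00)(20.67) = 323526.67 cm³
ΣAȳ = (1540.00)(55.00) + (2880.00)(8.00) + (640.00)(37.33) = 131633.33 cm³
x̄ = 323526.67 / 5060.00 = 63.94 cm
ȳ = 131633.33 / 5060.00 = 26.01 cm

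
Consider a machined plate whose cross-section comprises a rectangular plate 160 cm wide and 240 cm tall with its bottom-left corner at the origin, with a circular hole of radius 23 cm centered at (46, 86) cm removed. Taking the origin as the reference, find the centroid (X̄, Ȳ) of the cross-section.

plate: A = 160 × 240 = 38400.00, centroid at (80.00, 120.00).
hole: A = −π·23² = -1661.90, centroid at (46.00, 86.00).
ΣA = 36738.10 cm²
ΣAX̄ = (38400.00)(80.00) + (-1661.90)(46.00) = 2995552.48 cm³
ΣAȲ = (38400.00)(120.00) + (-1661.90)(86.00) = 4465076.38 cm³
X̄ = 2995552.48 / 36738.10 = 81.54 cm
Ȳ = 4465076.38 / 36738.10 = 121.54 cm

X̄ = 81.54 cm, Ȳ = 121.54 cm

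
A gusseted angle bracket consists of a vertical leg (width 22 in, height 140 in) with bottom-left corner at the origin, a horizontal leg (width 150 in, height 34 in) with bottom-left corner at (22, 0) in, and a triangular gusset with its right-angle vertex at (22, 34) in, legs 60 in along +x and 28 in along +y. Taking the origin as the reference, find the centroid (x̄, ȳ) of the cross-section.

x̄ = 62.51 in, ȳ = 37.55 in

Part | A | x̄ᵢ | ȳᵢ | A·x̄ᵢ | A·ȳᵢ
vertical leg | 3080.00 | 11.00 | 70.00 | 33880.00 | 215600.00
horizontal leg | 5100.00 | 97.00 | 17.00 | 494700.00 | 86700.00
gusset | 840.00 | 42.00 | 43.33 | 35280.00 | 36400.00
Σ | 9020.00 |  |  | 563860.00 | 338700.00
x̄ = 563860.00 / 9020.00 = 62.51 in
ȳ = 338700.00 / 9020.00 = 37.55 in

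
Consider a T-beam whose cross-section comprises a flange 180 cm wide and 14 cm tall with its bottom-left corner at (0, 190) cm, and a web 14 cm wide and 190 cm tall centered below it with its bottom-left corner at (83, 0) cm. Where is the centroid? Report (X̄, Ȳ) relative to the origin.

X̄ = 90.00 cm, Ȳ = 144.62 cm

Part | A | x̄ᵢ | ȳᵢ | A·x̄ᵢ | A·ȳᵢ
web | 2660.00 | 90.00 | 95.00 | 239400.00 | 252700.00
flange | 2520.00 | 90.00 | 197.00 | 226800.00 | 496440.00
Σ | 5180.00 |  |  | 466200.00 | 749140.00
X̄ = 466200.00 / 5180.00 = 90.00 cm
Ȳ = 749140.00 / 5180.00 = 144.62 cm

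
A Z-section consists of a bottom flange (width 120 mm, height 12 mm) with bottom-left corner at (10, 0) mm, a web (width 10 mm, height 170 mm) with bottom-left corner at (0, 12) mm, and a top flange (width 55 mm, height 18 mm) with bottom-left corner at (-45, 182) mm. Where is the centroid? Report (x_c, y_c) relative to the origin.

x_c = 22.27 mm, y_c = 87.80 mm

bottom flange: A = 120 × 12 = 1440.00, centroid at (70.00, 6.00).
web: A = 10 × 170 = 1700.00, centroid at (5.00, 97.00).
top flange: A = 55 × 18 = 990.00, centroid at (-17.50, 191.00).
ΣA = 4130.00 mm²
ΣAx_c = (1440.00)(70.00) + (1700.00)(5.00) + (990.00)(-17.50) = 91975.00 mm³
ΣAy_c = (1440.00)(6.00) + (1700.00)(97.00) + (990.00)(191.00) = 362630.00 mm³
x_c = 91975.00 / 4130.00 = 22.27 mm
y_c = 362630.00 / 4130.00 = 87.80 mm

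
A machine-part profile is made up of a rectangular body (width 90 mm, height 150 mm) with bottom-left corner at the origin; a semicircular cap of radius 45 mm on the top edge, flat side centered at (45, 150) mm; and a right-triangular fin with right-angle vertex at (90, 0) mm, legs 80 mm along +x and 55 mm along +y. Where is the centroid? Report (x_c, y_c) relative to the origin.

x_c = 53.35 mm, y_c = 84.25 mm

rectangular body: A = 90 × 150 = 13500.00, centroid at (45.00, 75.00).
semicircular top: A = ½π·45² = 3180.86, centroid at (45.00, 169.10).
triangular fin: A = ½·80·55 = 2200.00, centroid at (116.67, 18.33).
ΣA = 18880.86 mm²
ΣAx_c = (13500.00)(45.00) + (3180.86)(45.00) + (2200.00)(116.67) = 1007305.48 mm³
ΣAy_c = (13500.00)(75.00) + (3180.86)(169.10) + (2200.00)(18.33) = 1590712.72 mm³
x_c = 1007305.48 / 18880.86 = 53.35 mm
y_c = 1590712.72 / 18880.86 = 84.25 mm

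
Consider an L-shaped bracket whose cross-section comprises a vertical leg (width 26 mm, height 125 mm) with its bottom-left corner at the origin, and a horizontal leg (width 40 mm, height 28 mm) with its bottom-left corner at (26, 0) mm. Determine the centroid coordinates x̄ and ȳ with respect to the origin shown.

x̄ = 21.46 mm, ȳ = 50.07 mm

Part | A | x̄ᵢ | ȳᵢ | A·x̄ᵢ | A·ȳᵢ
vertical leg | 3250.00 | 13.00 | 62.50 | 42250.00 | 203125.00
horizontal leg | 1120.00 | 46.00 | 14.00 | 51520.00 | 15680.00
Σ | 4370.00 |  |  | 93770.00 | 218805.00
x̄ = 93770.00 / 4370.00 = 21.46 mm
ȳ = 218805.00 / 4370.00 = 50.07 mm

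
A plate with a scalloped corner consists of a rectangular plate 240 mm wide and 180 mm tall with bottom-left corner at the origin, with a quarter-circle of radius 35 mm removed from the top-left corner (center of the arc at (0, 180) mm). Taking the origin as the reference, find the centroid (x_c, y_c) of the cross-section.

x_c = 122.40 mm, y_c = 88.29 mm

plate: A = 240 × 180 = 43200.00, centroid at (120.00, 90.00).
removed quarter-circle: A = −¼π·35² = -962.11, centroid at (14.85, 165.15).
ΣA = 42237.89 mm²
ΣAx_c = (43200.00)(120.00) + (-962.11)(14.85) = 5169708.33 mm³
ΣAy_c = (43200.00)(90.00) + (-962.11)(165.15) = 3729111.37 mm³
x_c = 5169708.33 / 42237.89 = 122.40 mm
y_c = 3729111.37 / 42237.89 = 88.29 mm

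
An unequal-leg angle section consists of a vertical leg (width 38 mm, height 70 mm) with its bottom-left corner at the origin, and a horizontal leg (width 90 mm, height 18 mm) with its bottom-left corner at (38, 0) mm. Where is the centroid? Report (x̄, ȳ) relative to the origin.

vertical leg: A = 38 × 70 = 2660.00, centroid at (19.00, 35.00).
horizontal leg: A = 90 × 18 = 1620.00, centroid at (83.00, 9.00).
ΣA = 4280.00 mm², ΣAx̄ = 185000.00 mm³, ΣAȳ = 107680.00 mm³.
x̄ = 185000.00/4280.00 = 43.22 mm; ȳ = 107680.00/4280.00 = 25.16 mm.

x̄ = 43.22 mm, ȳ = 25.16 mm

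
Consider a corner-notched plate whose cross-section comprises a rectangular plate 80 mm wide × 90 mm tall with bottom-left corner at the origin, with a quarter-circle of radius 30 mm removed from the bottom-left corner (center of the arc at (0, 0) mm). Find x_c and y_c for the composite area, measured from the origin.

x_c = 42.97 mm, y_c = 48.51 mm

Part | A | x̄ᵢ | ȳᵢ | A·x̄ᵢ | A·ȳᵢ
plate | 7200.00 | 40.00 | 45.00 | 288000.00 | 324000.00
removed quarter-circle | -706.86 | 12.73 | 12.73 | -9000.00 | -9000.00
Σ | 6493.14 |  |  | 279000.00 | 315000.00
x_c = 279000.00 / 6493.14 = 42.97 mm
y_c = 315000.00 / 6493.14 = 48.51 mm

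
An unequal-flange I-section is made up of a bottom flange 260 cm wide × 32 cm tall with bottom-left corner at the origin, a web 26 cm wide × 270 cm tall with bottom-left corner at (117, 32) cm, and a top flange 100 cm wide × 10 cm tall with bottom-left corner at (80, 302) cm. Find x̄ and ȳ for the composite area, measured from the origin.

bottom flange: A = 260 × 32 = 8320.00, centroid at (130.00, 16.00).
web: A = 26 × 270 = 7020.00, centroid at (130.00, 167.00).
top flange: A = 100 × 10 = 1000.00, centroid at (130.00, 307.00).
ΣA = 16340.00 cm², ΣAx̄ = 2124200.00 cm³, ΣAȳ = 1612460.00 cm³.
x̄ = 2124200.00/16340.00 = 130.00 cm; ȳ = 1612460.00/16340.00 = 98.68 cm.

x̄ = 130.00 cm, ȳ = 98.68 cm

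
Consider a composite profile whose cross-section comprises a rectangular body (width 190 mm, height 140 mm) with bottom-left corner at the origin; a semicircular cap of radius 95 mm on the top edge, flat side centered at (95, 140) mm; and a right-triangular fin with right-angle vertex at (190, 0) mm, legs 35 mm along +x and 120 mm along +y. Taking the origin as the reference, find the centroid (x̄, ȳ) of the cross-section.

Part | A | x̄ᵢ | ȳᵢ | A·x̄ᵢ | A·ȳᵢ
rectangular body | 26600.00 | 95.00 | 70.00 | 2527000.00 | 1862000.00
semicircular top | 14176.44 | 95.00 | 180.32 | 1346761.50 | 2556284.49
triangular fin | 2100.00 | 201.67 | 40.00 | 423500.00 | 84000.00
Σ | 42876.44 |  |  | 4297261.50 | 4502284.49
x̄ = 4297261.50 / 42876.44 = 100.22 mm
ȳ = 4502284.49 / 42876.44 = 105.01 mm

x̄ = 100.22 mm, ȳ = 105.01 mm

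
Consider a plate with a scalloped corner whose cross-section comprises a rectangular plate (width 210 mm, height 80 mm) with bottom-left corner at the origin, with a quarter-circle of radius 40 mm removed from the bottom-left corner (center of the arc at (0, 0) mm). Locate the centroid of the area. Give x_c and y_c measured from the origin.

x_c = 112.12 mm, y_c = 41.86 mm

plate: A = 210 × 80 = 16800.00, centroid at (105.00, 40.00).
removed quarter-circle: A = −¼π·40² = -1256.64, centroid at (16.98, 16.98).
ΣA = 15543.36 mm²
ΣAx_c = (16800.00)(105.00) + (-1256.64)(16.98) = 1742666.67 mm³
ΣAy_c = (16800.00)(40.00) + (-1256.64)(16.98) = 650666.67 mm³
x_c = 1742666.67 / 15543.36 = 112.12 mm
y_c = 650666.67 / 15543.36 = 41.86 mm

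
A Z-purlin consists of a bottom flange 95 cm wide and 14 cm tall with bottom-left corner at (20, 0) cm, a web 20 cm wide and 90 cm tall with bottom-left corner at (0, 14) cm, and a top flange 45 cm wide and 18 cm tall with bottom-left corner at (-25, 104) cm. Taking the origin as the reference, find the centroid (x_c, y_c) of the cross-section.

bottom flange: A = 95 × 14 = 1330.00, centroid at (67.50, 7.00).
web: A = 20 × 90 = 1800.00, centroid at (10.00, 59.00).
top flange: A = 45 × 18 = 810.00, centroid at (-2.50, 113.00).
ΣA = 3940.00 cm², ΣAx_c = 105750.00 cm³, ΣAy_c = 207040.00 cm³.
x_c = 105750.00/3940.00 = 26.84 cm; y_c = 207040.00/3940.00 = 52.55 cm.

x_c = 26.84 cm, y_c = 52.55 cm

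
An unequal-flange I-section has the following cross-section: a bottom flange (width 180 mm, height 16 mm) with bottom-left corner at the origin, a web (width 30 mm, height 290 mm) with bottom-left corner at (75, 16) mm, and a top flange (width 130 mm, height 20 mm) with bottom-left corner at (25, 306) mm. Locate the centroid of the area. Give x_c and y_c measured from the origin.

x_c = 90.00 mm, y_c = 158.35 mm

bottom flange: A = 180 × 16 = 2880.00, centroid at (90.00, 8.00).
web: A = 30 × 290 = 8700.00, centroid at (90.00, 161.00).
top flange: A = 130 × 20 = 2600.00, centroid at (90.00, 316.00).
ΣA = 14180.00 mm²
ΣAx_c = (2880.00)(90.00) + (8700.00)(90.00) + (2600.00)(90.00) = 1276200.00 mm³
ΣAy_c = (2880.00)(8.00) + (8700.00)(161.00) + (2600.00)(316.00) = 2245340.00 mm³
x_c = 1276200.00 / 14180.00 = 90.00 mm
y_c = 2245340.00 / 14180.00 = 158.35 mm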